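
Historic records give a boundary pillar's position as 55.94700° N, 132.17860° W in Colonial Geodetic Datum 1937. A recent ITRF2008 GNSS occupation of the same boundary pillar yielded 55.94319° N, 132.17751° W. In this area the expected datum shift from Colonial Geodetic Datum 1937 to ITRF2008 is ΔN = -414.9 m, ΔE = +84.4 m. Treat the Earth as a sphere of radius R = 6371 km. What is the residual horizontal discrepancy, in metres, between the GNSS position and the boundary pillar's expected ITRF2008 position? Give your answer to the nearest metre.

Observed coordinate differences: Δφ = -0.00381°, Δλ = +0.00109°.
Converting to metres (1° lat = 111195 m, cos φ = 0.559960): observed ΔN = -423.7 m, observed ΔE = 67.9 m.
Subtracting the expected shift leaves a residual of -423.7 − (-414.9) = -8.8 m north and 67.9 − (84.4) = -16.5 m east.
Residual distance = √((-8.8)² + (-16.5)²) = 18.7 m.

19 m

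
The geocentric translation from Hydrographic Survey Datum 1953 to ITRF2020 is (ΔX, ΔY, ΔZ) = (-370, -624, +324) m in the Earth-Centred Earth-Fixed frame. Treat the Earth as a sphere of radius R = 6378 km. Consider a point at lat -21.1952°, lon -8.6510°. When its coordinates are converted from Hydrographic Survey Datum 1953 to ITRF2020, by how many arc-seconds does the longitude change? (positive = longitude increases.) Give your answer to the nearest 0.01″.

sin φ = -0.361546, cos φ = 0.932354, sin λ = -0.150415, cos λ = 0.988623.
East component: ΔE = −sin λ·ΔX + cos λ·ΔY = −(-0.150415)(-370) + (0.988623)(-624) = -672.55 m.
1° of latitude spans πR/180 = 111317 m; at latitude φ, 1° of longitude spans that × cos φ = 103787.0 m, so Δλ = -672.55 / 103787.0 × 3600 = -23.329″.

Δλ = -23.33″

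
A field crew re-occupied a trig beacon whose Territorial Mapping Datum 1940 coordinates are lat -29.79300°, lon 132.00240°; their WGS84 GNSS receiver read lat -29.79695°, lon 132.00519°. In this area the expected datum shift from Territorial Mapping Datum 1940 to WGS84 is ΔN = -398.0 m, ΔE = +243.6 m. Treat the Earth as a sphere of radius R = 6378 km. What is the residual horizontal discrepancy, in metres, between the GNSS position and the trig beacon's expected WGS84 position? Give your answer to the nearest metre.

Observed coordinate differences: Δφ = -0.00395°, Δλ = +0.00279°.
Converting to metres (1° lat = 111317 m, cos φ = 0.867826): observed ΔN = -439.7 m, observed ΔE = 269.5 m.
Subtracting the expected shift leaves a residual of -439.7 − (-398.0) = -41.7 m north and 269.5 − (243.6) = 25.9 m east.
Residual distance = √((-41.7)² + 25.9²) = 49.1 m.

49 m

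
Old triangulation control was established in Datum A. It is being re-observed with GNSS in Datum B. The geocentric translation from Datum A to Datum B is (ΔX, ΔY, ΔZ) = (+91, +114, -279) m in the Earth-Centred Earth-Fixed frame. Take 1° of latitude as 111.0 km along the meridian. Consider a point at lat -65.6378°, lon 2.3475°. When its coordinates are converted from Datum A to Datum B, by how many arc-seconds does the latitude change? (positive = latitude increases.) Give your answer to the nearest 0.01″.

sin φ = -0.910956, cos φ = 0.412504, sin λ = 0.040960, cos λ = 0.999161.
North component: ΔN = −sin φ cos λ·ΔX − sin φ sin λ·ΔY + cos φ·ΔZ = −(-0.910956)(0.999161)(91) − (-0.910956)(0.040960)(114) + (0.412504)(-279) = -28.01 m.
1° of latitude spans 111000 m, so Δφ = -28.01 / 111000 × 3600 = -0.908″.

Δφ = -0.91″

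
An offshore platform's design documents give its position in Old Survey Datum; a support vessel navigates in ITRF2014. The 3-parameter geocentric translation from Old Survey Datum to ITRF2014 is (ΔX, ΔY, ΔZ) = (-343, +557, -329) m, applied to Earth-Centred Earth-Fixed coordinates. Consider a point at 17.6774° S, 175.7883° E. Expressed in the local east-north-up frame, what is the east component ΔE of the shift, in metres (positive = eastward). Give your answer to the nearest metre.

The local east axis at (φ, λ) is (−sin λ, cos λ, 0), so ΔE = −sin(175.7883°)·(-343) + cos(175.7883°)·557 = -530.31 m.

ΔE = -530 m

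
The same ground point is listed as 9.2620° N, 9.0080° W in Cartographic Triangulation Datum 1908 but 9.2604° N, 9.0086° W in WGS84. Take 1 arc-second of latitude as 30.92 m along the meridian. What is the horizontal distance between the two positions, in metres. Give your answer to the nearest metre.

190 m

Δφ = 9.2604° − 9.2620° = -0.0016°; Δλ = -9.0086° − -9.0080° = -0.0006°.
1° of latitude = 3600 × 30.92 = 111312 m.
ΔN = Δφ × 111312 = -178.1 m; ΔE = Δλ × 111312 × cos(9.2620°) = -0.0006 × 111312 × 0.986963 = -65.9 m.
Distance = √(ΔE² + ΔN²) = √((-65.9)² + (-178.1)²) = 189.9 m.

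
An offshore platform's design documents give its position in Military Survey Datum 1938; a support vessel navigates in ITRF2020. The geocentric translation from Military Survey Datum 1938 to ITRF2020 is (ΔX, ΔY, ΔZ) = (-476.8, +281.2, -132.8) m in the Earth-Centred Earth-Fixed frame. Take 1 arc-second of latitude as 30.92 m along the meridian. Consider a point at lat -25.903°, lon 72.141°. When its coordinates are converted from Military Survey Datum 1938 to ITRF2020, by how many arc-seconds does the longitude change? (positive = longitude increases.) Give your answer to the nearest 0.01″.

Δλ = 19.42″

sin φ = -0.436849, cos φ = 0.899535, sin λ = 0.951814, cos λ = 0.306676.
East component: ΔE = −sin λ·ΔX + cos λ·ΔY = −(0.951814)(-476.8) + (0.306676)(281.2) = 540.06 m.
1° of latitude spans 3600 × 30.92 = 111312 m; at latitude φ, 1° of longitude spans that × cos φ = 100129.0 m, so Δλ = 540.06 / 100129.0 × 3600 = 19.417″.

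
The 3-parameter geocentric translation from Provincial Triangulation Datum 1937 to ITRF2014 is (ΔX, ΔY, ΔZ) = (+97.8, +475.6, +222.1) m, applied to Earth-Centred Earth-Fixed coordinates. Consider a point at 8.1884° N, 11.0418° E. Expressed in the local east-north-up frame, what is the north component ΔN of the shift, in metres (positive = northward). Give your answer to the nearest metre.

ΔN = 193 m

The local north axis is (−sin φ cos λ, −sin φ sin λ, cos φ), giving ΔN = -13.672 − 12.974 + 219.836 = 193.19 m.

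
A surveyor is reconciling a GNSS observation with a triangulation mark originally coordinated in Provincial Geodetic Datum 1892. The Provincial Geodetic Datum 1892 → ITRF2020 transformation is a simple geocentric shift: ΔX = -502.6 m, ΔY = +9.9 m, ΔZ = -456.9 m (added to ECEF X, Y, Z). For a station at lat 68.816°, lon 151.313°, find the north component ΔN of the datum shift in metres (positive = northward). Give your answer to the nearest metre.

The local north axis is (−sin φ cos λ, −sin φ sin λ, cos φ), giving ΔN = -411.114 − 4.431 − 165.107 = -580.65 m.

ΔN = -581 m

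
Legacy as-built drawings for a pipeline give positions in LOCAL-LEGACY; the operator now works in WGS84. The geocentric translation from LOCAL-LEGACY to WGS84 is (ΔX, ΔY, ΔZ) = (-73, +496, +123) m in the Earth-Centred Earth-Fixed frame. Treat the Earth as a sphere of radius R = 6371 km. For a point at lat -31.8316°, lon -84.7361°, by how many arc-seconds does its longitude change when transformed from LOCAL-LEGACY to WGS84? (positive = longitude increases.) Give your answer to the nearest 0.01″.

sin φ = -0.527424, cos φ = 0.849602, sin λ = -0.995783, cos λ = 0.091743.
East component: ΔE = −sin λ·ΔX + cos λ·ΔY = −(-0.995783)(-73) + (0.091743)(496) = -27.19 m.
1° of latitude spans πR/180 = 111195 m; at latitude φ, 1° of longitude spans that × cos φ = 94471.4 m, so Δλ = -27.19 / 94471.4 × 3600 = -1.036″.

Δλ = -1.04″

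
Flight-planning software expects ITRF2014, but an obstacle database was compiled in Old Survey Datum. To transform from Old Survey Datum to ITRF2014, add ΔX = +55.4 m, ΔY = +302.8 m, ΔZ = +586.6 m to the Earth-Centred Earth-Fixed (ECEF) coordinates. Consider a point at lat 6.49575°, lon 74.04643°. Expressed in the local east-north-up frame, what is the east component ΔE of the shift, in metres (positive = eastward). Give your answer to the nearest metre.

The local east axis at (φ, λ) is (−sin λ, cos λ, 0), so ΔE = −sin(74.04643°)·55.4 + cos(74.04643°)·302.8 = 29.96 m.

ΔE = 30 m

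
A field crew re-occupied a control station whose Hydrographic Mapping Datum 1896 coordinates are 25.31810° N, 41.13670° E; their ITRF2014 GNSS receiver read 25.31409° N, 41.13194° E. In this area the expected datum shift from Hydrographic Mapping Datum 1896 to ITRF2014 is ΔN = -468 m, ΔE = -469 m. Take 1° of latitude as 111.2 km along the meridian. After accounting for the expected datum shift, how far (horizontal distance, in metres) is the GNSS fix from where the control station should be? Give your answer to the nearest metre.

Observed coordinate differences: Δφ = -0.00401°, Δλ = -0.00476°.
Converting to metres (1° lat = 111200 m, cos φ = 0.903948): observed ΔN = -445.9 m, observed ΔE = -478.5 m.
Subtracting the expected shift leaves a residual of -445.9 − (-468) = 22.1 m north and -478.5 − (-469) = -9.5 m east.
Residual distance = √(22.1² + (-9.5)²) = 24.0 m.

24 m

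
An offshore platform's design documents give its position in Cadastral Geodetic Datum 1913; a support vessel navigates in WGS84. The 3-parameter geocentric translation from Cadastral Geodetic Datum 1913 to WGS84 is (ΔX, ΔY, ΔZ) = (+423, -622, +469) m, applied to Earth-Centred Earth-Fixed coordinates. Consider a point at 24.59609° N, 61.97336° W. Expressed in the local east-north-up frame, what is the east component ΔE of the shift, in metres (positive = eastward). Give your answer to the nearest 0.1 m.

At φ = 24.59609°, λ = -61.97336°: sin φ = 0.416219, cos φ = 0.909265, sin λ = -0.882729, cos λ = 0.469882.
ΔE = −sin λ·ΔX + cos λ·ΔY = −(-0.882729)·(423) + (0.469882)·(-622) = 81.13 m.

ΔE = 81.1 m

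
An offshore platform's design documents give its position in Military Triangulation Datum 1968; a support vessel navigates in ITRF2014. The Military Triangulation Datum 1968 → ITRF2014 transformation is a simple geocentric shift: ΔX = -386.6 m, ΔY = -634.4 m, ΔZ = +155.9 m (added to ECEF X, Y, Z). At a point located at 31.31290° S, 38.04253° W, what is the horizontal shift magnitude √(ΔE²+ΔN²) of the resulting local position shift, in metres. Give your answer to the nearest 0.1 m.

At φ = -31.31290°, λ = -38.04253°: sin φ = -0.519711, cos φ = 0.854342, sin λ = -0.616246, cos λ = 0.787554.
ΔE = −sin λ·ΔX + cos λ·ΔY = −(-0.616246)·(-386.6) + (0.787554)·(-634.4) = -737.86 m.
ΔN = −sin φ cos λ·ΔX − sin φ sin λ·ΔY + cos φ·ΔZ = −(-0.519711)(0.787554)(-386.6) − (-0.519711)(-0.616246)(-634.4) + (0.854342)(155.9) = 178.14 m.
Horizontal magnitude = √(ΔE² + ΔN²) = √((-737.86)² + 178.14²) = 759.06 m.

759.1 m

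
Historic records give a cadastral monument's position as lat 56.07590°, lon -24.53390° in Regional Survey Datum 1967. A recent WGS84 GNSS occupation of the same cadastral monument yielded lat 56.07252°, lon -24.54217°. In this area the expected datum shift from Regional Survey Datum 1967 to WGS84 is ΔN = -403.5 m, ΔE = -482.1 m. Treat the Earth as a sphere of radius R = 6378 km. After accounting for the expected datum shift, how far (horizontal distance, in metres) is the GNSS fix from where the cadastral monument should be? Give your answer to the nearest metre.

42 m

Observed coordinate differences: Δφ = -0.00338°, Δλ = -0.00827°.
Converting to metres (1° lat = 111317 m, cos φ = 0.558094): observed ΔN = -376.3 m, observed ΔE = -513.8 m.
Subtracting the expected shift leaves a residual of -376.3 − (-403.5) = 27.2 m north and -513.8 − (-482.1) = -31.7 m east.
Residual distance = √(27.2² + (-31.7)²) = 41.8 m.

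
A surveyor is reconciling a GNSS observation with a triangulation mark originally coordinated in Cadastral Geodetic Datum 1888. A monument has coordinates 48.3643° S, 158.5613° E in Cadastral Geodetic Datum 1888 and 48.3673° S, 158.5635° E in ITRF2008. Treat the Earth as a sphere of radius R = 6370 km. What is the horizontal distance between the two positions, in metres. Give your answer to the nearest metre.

371 m

Δφ = -48.3673° − -48.3643° = -0.0030°; Δλ = 158.5635° − 158.5613° = +0.0022°.
1° along a meridian = πR/180 = 111177 m.
ΔN = Δφ × 111177 = -333.5 m; ΔE = Δλ × 111177 × cos(-48.3643°) = +0.0022 × 111177 × 0.664392 = 162.5 m.
Distance = √(ΔE² + ΔN²) = √(162.5² + (-333.5)²) = 371.0 m.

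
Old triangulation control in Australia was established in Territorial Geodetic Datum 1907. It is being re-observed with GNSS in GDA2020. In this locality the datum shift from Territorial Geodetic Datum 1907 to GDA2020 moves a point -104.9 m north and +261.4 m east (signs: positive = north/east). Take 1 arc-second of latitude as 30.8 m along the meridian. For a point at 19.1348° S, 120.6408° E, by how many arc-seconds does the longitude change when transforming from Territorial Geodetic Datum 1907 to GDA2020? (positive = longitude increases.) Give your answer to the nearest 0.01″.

At latitude -19.1348°, cos φ = 0.944750.
1″ of longitude at this latitude = 30.80 × cos φ = 29.0983 m, so Δλ = 261.4 / 29.0983 = 8.983″.

Δλ = 8.98″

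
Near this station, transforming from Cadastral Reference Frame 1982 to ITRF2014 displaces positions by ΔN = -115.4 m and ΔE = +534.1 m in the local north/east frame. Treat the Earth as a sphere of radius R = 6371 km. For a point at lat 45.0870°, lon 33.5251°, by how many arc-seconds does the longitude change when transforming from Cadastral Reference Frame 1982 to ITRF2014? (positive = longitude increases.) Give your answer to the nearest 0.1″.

Δλ = 24.5″

At latitude 45.0870°, cos φ = 0.706032.
One radian of longitude at latitude φ spans R cos φ, so Δλ = ΔE / (R cos φ) = 534.1 / (6371000 × 0.706032) = 1.1874e-04 rad = 24.492″.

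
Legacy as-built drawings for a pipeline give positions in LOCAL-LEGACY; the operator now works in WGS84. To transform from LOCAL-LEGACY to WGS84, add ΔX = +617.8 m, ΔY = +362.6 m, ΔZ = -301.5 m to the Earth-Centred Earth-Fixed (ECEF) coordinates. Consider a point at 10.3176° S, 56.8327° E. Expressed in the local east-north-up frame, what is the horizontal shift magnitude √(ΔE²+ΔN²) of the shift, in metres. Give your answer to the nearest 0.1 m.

366.9 m

The local east axis at (φ, λ) is (−sin λ, cos λ, 0), so ΔE = −sin(56.8327°)·617.8 + cos(56.8327°)·362.6 = -318.77 m.
The local north axis is (−sin φ cos λ, −sin φ sin λ, cos φ), giving ΔN = 60.535 + 54.362 − 296.625 = -181.73 m.
Horizontal magnitude = √(ΔE² + ΔN²) = √((-318.77)² + (-181.73)²) = 366.93 m.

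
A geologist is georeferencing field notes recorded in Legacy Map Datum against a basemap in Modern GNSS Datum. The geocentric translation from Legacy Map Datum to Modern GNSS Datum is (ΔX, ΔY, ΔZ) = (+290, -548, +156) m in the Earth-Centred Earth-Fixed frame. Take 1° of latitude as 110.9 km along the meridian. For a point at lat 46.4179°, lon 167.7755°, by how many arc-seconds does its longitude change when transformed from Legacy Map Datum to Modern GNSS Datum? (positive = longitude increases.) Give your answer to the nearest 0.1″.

sin φ = 0.724387, cos φ = 0.689393, sin λ = 0.211743, cos λ = -0.977325.
East component: ΔE = −sin λ·ΔX + cos λ·ΔY = −(0.211743)(290) + (-0.977325)(-548) = 474.17 m.
1° of latitude spans 110900 m; at latitude φ, 1° of longitude spans that × cos φ = 76453.7 m, so Δλ = 474.17 / 76453.7 × 3600 = 22.327″.

Δλ = 22.3″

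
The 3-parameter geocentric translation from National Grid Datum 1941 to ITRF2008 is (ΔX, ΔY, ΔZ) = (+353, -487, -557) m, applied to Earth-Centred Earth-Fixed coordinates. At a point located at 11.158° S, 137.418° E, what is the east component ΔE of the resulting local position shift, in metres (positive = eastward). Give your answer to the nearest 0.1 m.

The local east axis at (φ, λ) is (−sin λ, cos λ, 0), so ΔE = −sin(137.418°)·353 + cos(137.418°)·(-487) = 119.73 m.

ΔE = 119.7 m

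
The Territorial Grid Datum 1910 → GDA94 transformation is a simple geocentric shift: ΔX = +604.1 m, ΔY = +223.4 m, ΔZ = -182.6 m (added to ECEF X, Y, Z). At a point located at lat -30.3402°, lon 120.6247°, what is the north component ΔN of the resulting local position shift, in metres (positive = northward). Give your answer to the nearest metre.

ΔN = -216 m

At φ = -30.3402°, λ = 120.6247°: sin φ = -0.505133, cos φ = 0.863041, sin λ = 0.860523, cos λ = -0.509412.
ΔN = −sin φ cos λ·ΔX − sin φ sin λ·ΔY + cos φ·ΔZ = −(-0.505133)(-0.509412)(604.1) − (-0.505133)(0.860523)(223.4) + (0.863041)(-182.6) = -215.93 m.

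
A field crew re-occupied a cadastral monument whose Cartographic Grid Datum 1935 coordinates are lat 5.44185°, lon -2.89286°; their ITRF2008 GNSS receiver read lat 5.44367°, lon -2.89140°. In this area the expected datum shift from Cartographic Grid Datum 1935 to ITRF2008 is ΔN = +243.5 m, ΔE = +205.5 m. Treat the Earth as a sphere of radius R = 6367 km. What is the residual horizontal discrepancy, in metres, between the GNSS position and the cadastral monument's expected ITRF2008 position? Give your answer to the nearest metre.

Observed coordinate differences: Δφ = +0.00182°, Δλ = +0.00146°.
Converting to metres (1° lat = 111125 m, cos φ = 0.995493): observed ΔN = 202.2 m, observed ΔE = 161.5 m.
Subtracting the expected shift leaves a residual of 202.2 − (243.5) = -41.3 m north and 161.5 − (205.5) = -44.0 m east.
Residual distance = √((-41.3)² + (-44.0)²) = 60.3 m.

60 m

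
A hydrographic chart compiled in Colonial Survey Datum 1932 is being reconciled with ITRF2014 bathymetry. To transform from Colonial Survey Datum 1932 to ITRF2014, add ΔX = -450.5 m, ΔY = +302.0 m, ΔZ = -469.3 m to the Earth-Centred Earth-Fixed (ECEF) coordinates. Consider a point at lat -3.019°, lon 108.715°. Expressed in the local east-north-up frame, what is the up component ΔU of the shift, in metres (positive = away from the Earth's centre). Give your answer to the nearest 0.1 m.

ΔU = 454.7 m

At φ = -3.019°, λ = 108.715°: sin φ = -0.052667, cos φ = 0.998612, sin λ = 0.947126, cos λ = -0.320861.
ΔU = cos φ cos λ·ΔX + cos φ sin λ·ΔY + sin φ·ΔZ = (0.998612)(-0.320861)(-450.5) + (0.998612)(0.947126)(302.0) + (-0.052667)(-469.3) = 454.70 m.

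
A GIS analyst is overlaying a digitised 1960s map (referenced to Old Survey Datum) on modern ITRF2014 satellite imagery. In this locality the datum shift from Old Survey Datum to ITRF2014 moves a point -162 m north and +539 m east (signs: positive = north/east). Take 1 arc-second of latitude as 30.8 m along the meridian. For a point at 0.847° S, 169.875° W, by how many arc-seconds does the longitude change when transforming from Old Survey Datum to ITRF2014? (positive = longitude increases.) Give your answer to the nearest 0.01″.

Δλ = 17.50″

At latitude -0.847°, cos φ = 0.999891.
1″ of longitude at this latitude = 30.80 × cos φ = 30.7966 m, so Δλ = 539.0 / 30.7966 = 17.502″.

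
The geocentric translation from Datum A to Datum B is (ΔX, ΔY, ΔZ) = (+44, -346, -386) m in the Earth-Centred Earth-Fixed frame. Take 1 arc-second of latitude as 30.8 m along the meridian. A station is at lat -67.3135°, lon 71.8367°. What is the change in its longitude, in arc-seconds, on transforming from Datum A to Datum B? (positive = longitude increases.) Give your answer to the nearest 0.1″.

Δλ = -12.6″

sin φ = -0.922629, cos φ = 0.385689, sin λ = 0.950172, cos λ = 0.311726.
East component: ΔE = −sin λ·ΔX + cos λ·ΔY = −(0.950172)(44) + (0.311726)(-346) = -149.66 m.
1° of latitude spans 3600 × 30.80 = 110880 m; at latitude φ, 1° of longitude spans that × cos φ = 42765.2 m, so Δλ = -149.66 / 42765.2 × 3600 = -12.599″.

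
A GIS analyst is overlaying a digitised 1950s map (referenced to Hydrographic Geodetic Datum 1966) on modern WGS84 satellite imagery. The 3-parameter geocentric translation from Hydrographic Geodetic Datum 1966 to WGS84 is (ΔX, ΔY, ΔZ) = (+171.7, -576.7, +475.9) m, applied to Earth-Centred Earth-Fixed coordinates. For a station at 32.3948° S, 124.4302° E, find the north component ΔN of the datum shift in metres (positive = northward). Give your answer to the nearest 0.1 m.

The local north axis is (−sin φ cos λ, −sin φ sin λ, cos φ), giving ΔN = -52.010 − 254.841 + 401.839 = 94.99 m.

ΔN = 95.0 m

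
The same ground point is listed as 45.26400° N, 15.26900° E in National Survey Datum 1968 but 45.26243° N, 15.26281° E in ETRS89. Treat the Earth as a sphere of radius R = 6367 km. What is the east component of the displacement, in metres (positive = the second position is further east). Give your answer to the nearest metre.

Δφ = 45.26243° − 45.26400° = -0.00157°; Δλ = 15.26281° − 15.26900° = -0.00619°.
1° along a meridian = πR/180 = 111125 m.
ΔN = Δφ × 111125 = -174.5 m; ΔE = Δλ × 111125 × cos(45.26400°) = -0.00619 × 111125 × 0.703841 = -484.1 m.

ΔE = -484 m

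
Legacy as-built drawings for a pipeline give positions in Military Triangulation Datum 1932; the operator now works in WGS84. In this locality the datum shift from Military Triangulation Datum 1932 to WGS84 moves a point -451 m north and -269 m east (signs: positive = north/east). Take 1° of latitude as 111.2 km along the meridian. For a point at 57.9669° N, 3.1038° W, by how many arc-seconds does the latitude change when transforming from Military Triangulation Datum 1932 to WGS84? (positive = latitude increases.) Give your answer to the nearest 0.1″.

1° of latitude = 111.2 km, so Δφ = -451.0 / 111200 = -0.0040558° = -14.601″.

Δφ = -14.6″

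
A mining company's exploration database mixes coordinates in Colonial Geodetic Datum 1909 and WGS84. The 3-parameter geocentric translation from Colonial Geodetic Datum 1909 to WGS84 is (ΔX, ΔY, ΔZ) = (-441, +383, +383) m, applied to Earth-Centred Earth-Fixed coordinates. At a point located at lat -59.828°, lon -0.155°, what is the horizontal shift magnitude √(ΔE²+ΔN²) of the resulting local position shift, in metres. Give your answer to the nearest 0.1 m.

426.3 m

The local east axis at (φ, λ) is (−sin λ, cos λ, 0), so ΔE = −sin(-0.155°)·(-441) + cos(-0.155°)·383 = 381.81 m.
The local north axis is (−sin φ cos λ, −sin φ sin λ, cos φ), giving ΔN = -381.252 − 0.896 + 192.495 = -189.65 m.
Horizontal magnitude = √(ΔE² + ΔN²) = √(381.81² + (-189.65)²) = 426.31 m.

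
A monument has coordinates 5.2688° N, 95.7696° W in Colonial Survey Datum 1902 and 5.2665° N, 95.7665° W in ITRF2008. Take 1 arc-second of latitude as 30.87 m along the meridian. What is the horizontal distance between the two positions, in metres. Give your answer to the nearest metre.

Δφ = 5.2665° − 5.2688° = -0.0023°; Δλ = -95.7665° − -95.7696° = +0.0031°.
1° of latitude = 3600 × 30.87 = 111132 m.
ΔN = Δφ × 111132 = -255.6 m; ΔE = Δλ × 111132 × cos(5.2688°) = +0.0031 × 111132 × 0.995775 = 343.1 m.
Distance = √(ΔE² + ΔN²) = √(343.1² + (-255.6)²) = 427.8 m.

428 m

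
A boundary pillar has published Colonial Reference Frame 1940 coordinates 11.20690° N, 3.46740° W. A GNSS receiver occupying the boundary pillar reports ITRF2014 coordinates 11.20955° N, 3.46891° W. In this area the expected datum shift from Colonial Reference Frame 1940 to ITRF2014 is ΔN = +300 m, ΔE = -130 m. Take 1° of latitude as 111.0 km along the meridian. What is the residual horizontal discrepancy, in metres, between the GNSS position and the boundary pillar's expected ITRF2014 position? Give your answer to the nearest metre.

Observed coordinate differences: Δφ = +0.00265°, Δλ = -0.00151°.
Converting to metres (1° lat = 111000 m, cos φ = 0.980932): observed ΔN = 294.2 m, observed ΔE = -164.4 m.
Subtracting the expected shift leaves a residual of 294.2 − (300) = -5.8 m north and -164.4 − (-130) = -34.4 m east.
Residual distance = √((-5.8)² + (-34.4)²) = 34.9 m.

35 m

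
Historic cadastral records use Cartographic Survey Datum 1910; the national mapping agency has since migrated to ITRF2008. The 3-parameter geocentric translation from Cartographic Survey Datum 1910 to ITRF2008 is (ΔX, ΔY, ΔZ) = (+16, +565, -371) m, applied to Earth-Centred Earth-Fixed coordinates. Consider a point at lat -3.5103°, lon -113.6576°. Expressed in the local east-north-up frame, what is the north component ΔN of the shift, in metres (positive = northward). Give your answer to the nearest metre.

The local north axis is (−sin φ cos λ, −sin φ sin λ, cos φ), giving ΔN = -0.393 − 31.687 − 370.304 = -402.38 m.

ΔN = -402 m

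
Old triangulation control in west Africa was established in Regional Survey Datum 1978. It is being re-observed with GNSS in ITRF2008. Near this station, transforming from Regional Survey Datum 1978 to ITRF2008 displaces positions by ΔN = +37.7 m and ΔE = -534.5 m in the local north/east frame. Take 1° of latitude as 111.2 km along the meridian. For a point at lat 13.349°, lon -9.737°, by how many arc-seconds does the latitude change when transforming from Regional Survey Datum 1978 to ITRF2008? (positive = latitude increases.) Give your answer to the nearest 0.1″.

1° of latitude = 111.2 km, so Δφ = 37.7 / 111200 = 0.0003390° = 1.221″.

Δφ = 1.2″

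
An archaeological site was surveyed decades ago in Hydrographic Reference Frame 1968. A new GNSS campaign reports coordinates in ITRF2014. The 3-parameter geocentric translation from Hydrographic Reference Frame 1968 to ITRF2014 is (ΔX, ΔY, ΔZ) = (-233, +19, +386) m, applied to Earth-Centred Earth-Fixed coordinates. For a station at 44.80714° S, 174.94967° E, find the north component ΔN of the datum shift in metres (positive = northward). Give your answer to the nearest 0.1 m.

At φ = -44.80714°, λ = 174.94967°: sin φ = -0.704723, cos φ = 0.709483, sin λ = 0.088031, cos λ = -0.996118.
ΔN = −sin φ cos λ·ΔX − sin φ sin λ·ΔY + cos φ·ΔZ = −(-0.704723)(-0.996118)(-233) − (-0.704723)(0.088031)(19) + (0.709483)(386) = 438.60 m.

ΔN = 438.6 m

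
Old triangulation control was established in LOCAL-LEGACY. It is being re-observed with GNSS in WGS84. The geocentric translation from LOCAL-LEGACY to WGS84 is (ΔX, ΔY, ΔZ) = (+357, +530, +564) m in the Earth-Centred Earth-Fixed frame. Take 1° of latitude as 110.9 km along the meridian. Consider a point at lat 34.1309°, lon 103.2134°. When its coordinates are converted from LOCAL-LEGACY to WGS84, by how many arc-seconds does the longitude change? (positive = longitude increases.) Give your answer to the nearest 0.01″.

Δλ = -18.38″

sin φ = 0.561085, cos φ = 0.827758, sin λ = 0.973525, cos λ = -0.228579.
East component: ΔE = −sin λ·ΔX + cos λ·ΔY = −(0.973525)(357) + (-0.228579)(530) = -468.70 m.
1° of latitude spans 110900 m; at latitude φ, 1° of longitude spans that × cos φ = 91798.3 m, so Δλ = -468.70 / 91798.3 × 3600 = -18.381″.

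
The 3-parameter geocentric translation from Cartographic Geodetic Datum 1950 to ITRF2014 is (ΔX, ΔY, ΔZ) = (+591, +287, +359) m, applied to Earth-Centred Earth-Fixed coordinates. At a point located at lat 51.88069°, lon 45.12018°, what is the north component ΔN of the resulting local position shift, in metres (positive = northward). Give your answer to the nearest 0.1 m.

At φ = 51.88069°, λ = 45.12018°: sin φ = 0.786727, cos φ = 0.617301, sin λ = 0.708588, cos λ = 0.705622.
ΔN = −sin φ cos λ·ΔX − sin φ sin λ·ΔY + cos φ·ΔZ = −(0.786727)(0.705622)(591) − (0.786727)(0.708588)(287) + (0.617301)(359) = -266.46 m.

ΔN = -266.5 m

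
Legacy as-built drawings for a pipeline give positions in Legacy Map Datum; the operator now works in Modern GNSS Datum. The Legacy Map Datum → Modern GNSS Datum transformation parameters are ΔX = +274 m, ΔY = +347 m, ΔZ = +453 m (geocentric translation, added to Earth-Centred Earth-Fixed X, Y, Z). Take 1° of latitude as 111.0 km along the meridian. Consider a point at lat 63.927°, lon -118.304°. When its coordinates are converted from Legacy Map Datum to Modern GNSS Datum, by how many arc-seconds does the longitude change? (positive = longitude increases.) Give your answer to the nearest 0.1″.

sin φ = 0.898235, cos φ = 0.439516, sin λ = -0.880444, cos λ = -0.474150.
East component: ΔE = −sin λ·ΔX + cos λ·ΔY = −(-0.880444)(274) + (-0.474150)(347) = 76.71 m.
1° of latitude spans 111000 m; at latitude φ, 1° of longitude spans that × cos φ = 48786.3 m, so Δλ = 76.71 / 48786.3 × 3600 = 5.661″.

Δλ = 5.7″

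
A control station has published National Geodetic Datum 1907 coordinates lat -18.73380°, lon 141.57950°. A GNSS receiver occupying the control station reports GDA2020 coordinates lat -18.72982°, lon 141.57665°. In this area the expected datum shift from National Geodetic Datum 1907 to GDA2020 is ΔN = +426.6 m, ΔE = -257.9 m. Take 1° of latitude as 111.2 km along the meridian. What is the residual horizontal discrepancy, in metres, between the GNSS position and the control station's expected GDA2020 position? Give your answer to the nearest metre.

Observed coordinate differences: Δφ = +0.00398°, Δλ = -0.00285°.
Converting to metres (1° lat = 111200 m, cos φ = 0.947021): observed ΔN = 442.6 m, observed ΔE = -300.1 m.
Subtracting the expected shift leaves a residual of 442.6 − (426.6) = 16.0 m north and -300.1 − (-257.9) = -42.2 m east.
Residual distance = √(16.0² + (-42.2)²) = 45.2 m.

45 m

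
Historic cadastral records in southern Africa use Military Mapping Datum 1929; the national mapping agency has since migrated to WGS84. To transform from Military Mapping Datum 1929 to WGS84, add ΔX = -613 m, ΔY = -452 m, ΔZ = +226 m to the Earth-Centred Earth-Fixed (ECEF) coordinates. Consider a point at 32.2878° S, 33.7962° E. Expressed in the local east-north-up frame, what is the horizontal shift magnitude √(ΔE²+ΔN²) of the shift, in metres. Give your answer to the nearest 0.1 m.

218.1 m

At φ = -32.2878°, λ = 33.7962°: sin φ = -0.534172, cos φ = 0.845376, sin λ = 0.556241, cos λ = 0.831021.
ΔE = −sin λ·ΔX + cos λ·ΔY = −(0.556241)·(-613) + (0.831021)·(-452) = -34.65 m.
ΔN = −sin φ cos λ·ΔX − sin φ sin λ·ΔY + cos φ·ΔZ = −(-0.534172)(0.831021)(-613) − (-0.534172)(0.556241)(-452) + (0.845376)(226) = -215.36 m.
Horizontal magnitude = √(ΔE² + ΔN²) = √((-34.65)² + (-215.36)²) = 218.13 m.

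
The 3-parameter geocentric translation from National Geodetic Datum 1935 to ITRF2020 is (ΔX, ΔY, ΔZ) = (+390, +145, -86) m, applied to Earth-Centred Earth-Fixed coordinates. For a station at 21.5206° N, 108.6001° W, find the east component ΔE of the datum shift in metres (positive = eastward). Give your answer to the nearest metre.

At φ = 21.5206°, λ = -108.6001°: sin φ = 0.366836, cos φ = 0.930286, sin λ = -0.947768, cos λ = -0.318961.
ΔE = −sin λ·ΔX + cos λ·ΔY = −(-0.947768)·(390) + (-0.318961)·(145) = 323.38 m.

ΔE = 323 m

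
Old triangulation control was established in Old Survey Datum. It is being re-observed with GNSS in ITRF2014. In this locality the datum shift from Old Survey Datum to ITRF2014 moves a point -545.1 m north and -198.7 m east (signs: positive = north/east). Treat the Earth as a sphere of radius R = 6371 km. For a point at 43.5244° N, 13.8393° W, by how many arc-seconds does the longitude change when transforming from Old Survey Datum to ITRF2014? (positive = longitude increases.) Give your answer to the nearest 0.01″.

Δλ = -8.87″

At latitude 43.5244°, cos φ = 0.725081.
One radian of longitude at latitude φ spans R cos φ, so Δλ = ΔE / (R cos φ) = -198.7 / (6371000 × 0.725081) = -4.3013e-05 rad = -8.872″.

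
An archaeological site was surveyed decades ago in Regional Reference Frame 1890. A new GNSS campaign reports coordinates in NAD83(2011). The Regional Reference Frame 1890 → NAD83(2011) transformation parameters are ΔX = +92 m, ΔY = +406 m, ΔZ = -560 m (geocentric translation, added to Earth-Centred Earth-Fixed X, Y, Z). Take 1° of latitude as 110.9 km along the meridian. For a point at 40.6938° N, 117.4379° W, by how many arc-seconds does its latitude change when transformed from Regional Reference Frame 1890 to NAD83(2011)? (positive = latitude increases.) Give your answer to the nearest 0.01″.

sin φ = 0.652016, cos φ = 0.758205, sin λ = -0.887511, cos λ = -0.460787.
North component: ΔN = −sin φ cos λ·ΔX − sin φ sin λ·ΔY + cos φ·ΔZ = −(0.652016)(-0.460787)(92) − (0.652016)(-0.887511)(406) + (0.758205)(-560) = -162.01 m.
1° of latitude spans 110900 m, so Δφ = -162.01 / 110900 × 3600 = -5.259″.

Δφ = -5.26″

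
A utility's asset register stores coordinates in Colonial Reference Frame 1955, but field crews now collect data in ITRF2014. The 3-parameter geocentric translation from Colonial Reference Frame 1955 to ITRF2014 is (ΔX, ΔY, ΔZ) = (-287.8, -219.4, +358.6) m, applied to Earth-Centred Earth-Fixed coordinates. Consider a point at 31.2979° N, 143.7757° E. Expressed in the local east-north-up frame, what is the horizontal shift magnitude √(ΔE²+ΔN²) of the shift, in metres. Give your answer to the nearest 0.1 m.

The local east axis at (φ, λ) is (−sin λ, cos λ, 0), so ΔE = −sin(143.7757°)·(-287.8) + cos(143.7757°)·(-219.4) = 347.07 m.
The local north axis is (−sin φ cos λ, −sin φ sin λ, cos φ), giving ΔN = -120.610 + 67.354 + 306.416 = 253.16 m.
Horizontal magnitude = √(ΔE² + ΔN²) = √(347.07² + 253.16²) = 429.59 m.

429.6 m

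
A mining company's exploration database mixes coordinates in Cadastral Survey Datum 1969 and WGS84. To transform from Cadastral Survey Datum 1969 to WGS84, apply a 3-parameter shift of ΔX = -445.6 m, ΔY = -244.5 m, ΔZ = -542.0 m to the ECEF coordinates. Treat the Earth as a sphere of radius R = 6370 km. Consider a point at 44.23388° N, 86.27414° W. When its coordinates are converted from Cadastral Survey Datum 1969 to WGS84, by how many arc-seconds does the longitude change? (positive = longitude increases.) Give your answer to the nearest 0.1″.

Δλ = -20.8″

sin φ = 0.697589, cos φ = 0.716498, sin λ = -0.997886, cos λ = 0.064983.
East component: ΔE = −sin λ·ΔX + cos λ·ΔY = −(-0.997886)(-445.6) + (0.064983)(-244.5) = -460.55 m.
1° of latitude spans πR/180 = 111177 m; at latitude φ, 1° of longitude spans that × cos φ = 79658.5 m, so Δλ = -460.55 / 79658.5 × 3600 = -20.813″.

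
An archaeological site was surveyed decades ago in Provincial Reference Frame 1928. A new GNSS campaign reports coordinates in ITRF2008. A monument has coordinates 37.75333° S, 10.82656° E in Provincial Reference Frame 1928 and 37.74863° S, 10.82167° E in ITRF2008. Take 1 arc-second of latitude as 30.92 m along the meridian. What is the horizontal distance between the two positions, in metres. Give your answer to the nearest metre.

677 m

Δφ = -37.74863° − -37.75333° = +0.00470°; Δλ = 10.82167° − 10.82656° = -0.00489°.
1° of latitude = 3600 × 30.92 = 111312 m.
ΔN = Δφ × 111312 = 523.2 m; ΔE = Δλ × 111312 × cos(-37.75333°) = -0.00489 × 111312 × 0.790654 = -430.4 m.
Distance = √(ΔE² + ΔN²) = √((-430.4)² + 523.2²) = 677.4 m.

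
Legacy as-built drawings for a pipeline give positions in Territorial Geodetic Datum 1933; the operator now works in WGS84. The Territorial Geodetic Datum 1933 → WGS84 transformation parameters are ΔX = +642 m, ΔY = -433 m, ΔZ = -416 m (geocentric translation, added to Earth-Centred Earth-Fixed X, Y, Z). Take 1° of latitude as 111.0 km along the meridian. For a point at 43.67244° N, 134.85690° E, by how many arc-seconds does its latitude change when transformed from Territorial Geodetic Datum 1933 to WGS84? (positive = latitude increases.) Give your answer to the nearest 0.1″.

sin φ = 0.690535, cos φ = 0.723299, sin λ = 0.708871, cos λ = -0.705339.
North component: ΔN = −sin φ cos λ·ΔX − sin φ sin λ·ΔY + cos φ·ΔZ = −(0.690535)(-0.705339)(642) − (0.690535)(0.708871)(-433) + (0.723299)(-416) = 223.75 m.
1° of latitude spans 111000 m, so Δφ = 223.75 / 111000 × 3600 = 7.257″.

Δφ = 7.3″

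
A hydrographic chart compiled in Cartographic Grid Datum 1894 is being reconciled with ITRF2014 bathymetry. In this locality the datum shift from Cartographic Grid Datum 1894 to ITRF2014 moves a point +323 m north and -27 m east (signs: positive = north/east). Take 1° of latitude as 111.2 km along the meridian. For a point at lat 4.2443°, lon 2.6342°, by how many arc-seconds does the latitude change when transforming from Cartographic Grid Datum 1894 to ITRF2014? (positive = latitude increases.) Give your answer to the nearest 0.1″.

1° of latitude = 111.2 km, so Δφ = 323.0 / 111200 = 0.0029047° = 10.457″.

Δφ = 10.5″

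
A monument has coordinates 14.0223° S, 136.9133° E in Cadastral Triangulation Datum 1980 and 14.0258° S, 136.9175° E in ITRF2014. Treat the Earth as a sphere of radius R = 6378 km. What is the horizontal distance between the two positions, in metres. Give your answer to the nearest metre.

Δφ = -14.0258° − -14.0223° = -0.0035°; Δλ = 136.9175° − 136.9133° = +0.0042°.
1° along a meridian = πR/180 = 111317 m.
ΔN = Δφ × 111317 = -389.6 m; ΔE = Δλ × 111317 × cos(-14.0223°) = +0.0042 × 111317 × 0.970201 = 453.6 m.
Distance = √(ΔE² + ΔN²) = √(453.6² + (-389.6)²) = 598.0 m.

598 m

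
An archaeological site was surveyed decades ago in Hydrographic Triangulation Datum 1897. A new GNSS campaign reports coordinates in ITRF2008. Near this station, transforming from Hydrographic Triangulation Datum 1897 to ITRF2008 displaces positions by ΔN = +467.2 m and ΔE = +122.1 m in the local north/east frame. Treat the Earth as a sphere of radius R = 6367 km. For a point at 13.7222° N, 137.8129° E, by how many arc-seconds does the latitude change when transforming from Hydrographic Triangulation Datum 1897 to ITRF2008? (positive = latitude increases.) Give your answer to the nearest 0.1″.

Δφ = 15.1″

On a sphere of radius R, 1 rad of latitude = R, so Δφ = ΔN / R = 467.2 / 6367000 = 7.3378e-05 rad = 15.135″.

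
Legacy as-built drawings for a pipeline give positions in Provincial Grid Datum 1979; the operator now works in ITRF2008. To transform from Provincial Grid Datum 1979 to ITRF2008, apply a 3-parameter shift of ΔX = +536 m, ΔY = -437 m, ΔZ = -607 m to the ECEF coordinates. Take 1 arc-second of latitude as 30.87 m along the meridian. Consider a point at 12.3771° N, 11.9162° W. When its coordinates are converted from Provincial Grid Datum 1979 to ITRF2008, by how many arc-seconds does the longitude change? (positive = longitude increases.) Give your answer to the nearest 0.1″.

Δλ = -10.5″

sin φ = 0.214345, cos φ = 0.976758, sin λ = -0.206481, cos λ = 0.978451.
East component: ΔE = −sin λ·ΔX + cos λ·ΔY = −(-0.206481)(536) + (0.978451)(-437) = -316.91 m.
1° of latitude spans 3600 × 30.87 = 111132 m; at latitude φ, 1° of longitude spans that × cos φ = 108549.1 m, so Δλ = -316.91 / 108549.1 × 3600 = -10.510″.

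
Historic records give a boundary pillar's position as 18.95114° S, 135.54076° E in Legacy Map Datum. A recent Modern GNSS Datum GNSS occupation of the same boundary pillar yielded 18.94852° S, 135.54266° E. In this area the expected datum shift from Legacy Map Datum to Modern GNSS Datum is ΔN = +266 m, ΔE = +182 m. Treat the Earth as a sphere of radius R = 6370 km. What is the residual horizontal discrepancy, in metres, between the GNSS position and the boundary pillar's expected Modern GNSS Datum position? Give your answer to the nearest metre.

31 m

Observed coordinate differences: Δφ = +0.00262°, Δλ = +0.00190°.
Converting to metres (1° lat = 111177 m, cos φ = 0.945796): observed ΔN = 291.3 m, observed ΔE = 199.8 m.
Subtracting the expected shift leaves a residual of 291.3 − (266) = 25.3 m north and 199.8 − (182) = 17.8 m east.
Residual distance = √(25.3² + 17.8²) = 30.9 m.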